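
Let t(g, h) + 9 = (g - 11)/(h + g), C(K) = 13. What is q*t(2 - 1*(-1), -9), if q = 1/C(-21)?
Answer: -23/39 ≈ -0.58974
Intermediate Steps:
t(g, h) = -9 + (-11 + g)/(g + h) (t(g, h) = -9 + (g - 11)/(h + g) = -9 + (-11 + g)/(g + h))
q = 1/13 ≈ 0.076923
q*t(2 - 1*(-1), -9) = ((-11 - 9*(-9) - 8*(2 - 1*(-1)))/((2 - 1*(-1)) - 9))/13 = ((-11 + 81 - 8*(2 + 1))/((2 + 1) - 9))/13 = ((-11 + 81 - 8*3)/(3 - 9))/13 = ((-11 + 81 - 24)/(-6))/13 = (-1/6*46)/13 = (1/13)*(-23/3) = -23/39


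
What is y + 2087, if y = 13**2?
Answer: 2256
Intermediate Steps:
y = 169
y + 2087 = 169 + 2087 = 2256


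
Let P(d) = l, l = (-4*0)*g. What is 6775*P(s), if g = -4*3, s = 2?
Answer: 0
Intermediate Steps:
g = -12
l = 0 (l = -4*0*(-12) = 0*(-12) = 0)
P(d) = 0
6775*P(s) = 6775*0 = 0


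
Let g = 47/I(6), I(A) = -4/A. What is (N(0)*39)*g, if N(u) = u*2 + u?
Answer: 0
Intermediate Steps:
N(u) = 3*u (N(u) = 2*u + u = 3*u)
g = -141/2 (g = 47/((-4/6)) = 47/((-4*1/6)) = 47/(-2/3) = 47*(-3/2) = -141/2 ≈ -70.500)
(N(0)*39)*g = ((3*0)*39)*(-141/2) = (0*39)*(-141/2) = 0*(-141/2) = 0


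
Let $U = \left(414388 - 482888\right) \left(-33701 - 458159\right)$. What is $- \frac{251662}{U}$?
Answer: $- \frac{125831}{16846205000} \approx -7.4694 \cdot 10^{-6}$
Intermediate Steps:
$U = 33692410000$ ($U = \left(-68500\right) \left(-491860\right) = 33692410000$)
$- \frac{251662}{U} = - \frac{251662}{33692410000} = \left(-251662\right) \frac{1}{33692410000} = - \frac{125831}{16846205000}$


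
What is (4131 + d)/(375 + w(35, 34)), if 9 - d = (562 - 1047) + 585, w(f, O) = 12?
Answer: 4040/387 ≈ 10.439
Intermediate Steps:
d = -91 (d = 9 - ((562 - 1047) + 585) = 9 - (-485 + 585) = 9 - 1*100 = 9 - 100 = -91)
(4131 + d)/(375 + w(35, 34)) = (4131 - 91)/(375 + 12) = 4040/387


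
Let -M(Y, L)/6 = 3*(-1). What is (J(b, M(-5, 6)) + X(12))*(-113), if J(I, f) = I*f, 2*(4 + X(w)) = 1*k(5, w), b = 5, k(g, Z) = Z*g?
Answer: -13108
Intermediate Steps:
X(w) = -4 + 5*w/2 (X(w) = -4 + (1*(w*5))/2 = -4 + (1*(5*w))/2 = -4 + (5*w)/2 = -4 + 5*w/2)
M(Y, L) = 18 (M(Y, L) = -18*(-1) = -6*(-3) = 18)
(J(b, M(-5, 6)) + X(12))*(-113) = (5*18 + (-4 + (5/2)*12))*(-113) = (90 + (-4 + 30))*(-113) = (90 + 26)*(-113) = 116*(-113) = -13108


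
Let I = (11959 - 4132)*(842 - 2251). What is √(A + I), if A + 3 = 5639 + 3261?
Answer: I*√11019346 ≈ 3319.5*I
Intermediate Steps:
I = -11028243 (I = 7827*(-1409) = -11028243)
A = 8897 (A = -3 + (5639 + 3261) = -3 + 8900 = 8897)
√(A + I) = √(8897 - 11028243) = √(-11019346) = I*√11019346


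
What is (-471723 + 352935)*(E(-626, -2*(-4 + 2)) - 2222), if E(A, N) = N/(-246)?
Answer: 10821903568/41 ≈ 2.6395e+8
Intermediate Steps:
E(A, N) = -N/246 (E(A, N) = N*(-1/246) = -N/246)
(-471723 + 352935)*(E(-626, -2*(-4 + 2)) - 2222) = (-471723 + 352935)*(-(-1)*(-4 + 2)/123 - 2222) = -118788*(-(-1)*(-2)/123 - 2222) = -118788*(-1/246*4 - 2222) = -118788*(-2/123 - 2222) = -118788*(-273308/123) = 10821903568/41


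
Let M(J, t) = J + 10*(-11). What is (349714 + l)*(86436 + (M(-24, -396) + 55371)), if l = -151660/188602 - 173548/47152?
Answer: 7867792995642124495/158802884 ≈ 4.9544e+10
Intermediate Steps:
l = -4985321527/1111620188 (l = -151660*1/188602 - 173548*1/47152 = -75830/94301 - 43387/11788 = -4985321527/1111620188 ≈ -4.4847)
M(J, t) = -110 + J (M(J, t) = J - 110 = -110 + J)
(349714 + l)*(86436 + (M(-24, -396) + 55371)) = (349714 - 4985321527/1111620188)*(86436 + ((-110 - 24) + 55371)) = 388744157104705*(86436 + (-134 + 55371))/1111620188 = 388744157104705*(86436 + 55237)/1111620188 = (388744157104705/1111620188)*141673 = 7867792995642124495/158802884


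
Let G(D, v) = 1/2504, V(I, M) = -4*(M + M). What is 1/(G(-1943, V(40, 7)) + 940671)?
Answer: 2504/2355440185 ≈ 1.0631e-6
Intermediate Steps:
V(I, M) = -8*M
G(D, v) = 1/2504
1/(G(-1943, V(40, 7)) + 940671) = 1/(1/2504 + 940671) = 1/(2355440185/2504) = 2504/2355440185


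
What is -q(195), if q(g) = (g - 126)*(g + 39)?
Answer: -16146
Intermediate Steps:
q(g) = (-126 + g)*(39 + g)
-q(195) = -(-4914 + 195² - 87*195) = -(-4914 + 38025 - 16965) = -1*16146 = -16146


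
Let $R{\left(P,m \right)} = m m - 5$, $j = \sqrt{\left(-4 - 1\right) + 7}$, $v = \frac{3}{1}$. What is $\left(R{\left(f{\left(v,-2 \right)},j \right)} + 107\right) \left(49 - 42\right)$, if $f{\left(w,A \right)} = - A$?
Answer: $728$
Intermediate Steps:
$v = 3$ ($v = 3 \cdot 1 = 3$)
$j = \sqrt{2}$ ($j = \sqrt{-5 + 7} = \sqrt{2} \approx 1.4142$)
$R{\left(P,m \right)} = -5 + m^{2}$ ($R{\left(P,m \right)} = m^{2} - 5 = -5 + m^{2}$)
$\left(R{\left(f{\left(v,-2 \right)},j \right)} + 107\right) \left(49 - 42\right) = \left(\left(-5 + \left(\sqrt{2}\right)^{2}\right) + 107\right) \left(49 - 42\right) = \left(\left(-5 + 2\right) + 107\right) \left(49 - 42\right) = \left(-3 + 107\right) 7 = 104 \cdot 7 = 728$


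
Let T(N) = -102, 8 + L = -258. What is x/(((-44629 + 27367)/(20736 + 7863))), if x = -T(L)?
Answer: -162061/959 ≈ -168.99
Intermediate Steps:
L = -266 (L = -8 - 258 = -266)
x = 102 (x = -1*(-102) = 102)
x/(((-44629 + 27367)/(20736 + 7863))) = 102/(((-44629 + 27367)/(20736 + 7863))) = 102/((-17262/28599)) = 102/((-17262*1/28599)) = 102/(-5754/9533) = 102*(-9533/5754) = -162061/959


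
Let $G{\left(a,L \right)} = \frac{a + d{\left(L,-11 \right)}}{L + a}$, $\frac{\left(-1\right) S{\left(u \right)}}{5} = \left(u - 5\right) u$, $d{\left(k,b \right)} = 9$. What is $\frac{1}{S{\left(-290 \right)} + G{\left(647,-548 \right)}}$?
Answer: $- \frac{99}{42346594} \approx -2.3378 \cdot 10^{-6}$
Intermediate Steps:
$S{\left(u \right)} = - 5 u \left(-5 + u\right)$ ($S{\left(u \right)} = - 5 \left(u - 5\right) u = - 5 \left(-5 + u\right) u = - 5 u \left(-5 + u\right)$)
$G{\left(a,L \right)} = \frac{9 + a}{L + a}$ ($G{\left(a,L \right)} = \frac{a + 9}{L + a} = \frac{9 + a}{L + a}$)
$\frac{1}{S{\left(-290 \right)} + G{\left(647,-548 \right)}} = \frac{1}{5 \left(-290\right) \left(5 - -290\right) + \frac{9 + 647}{-548 + 647}} = \frac{1}{5 \left(-290\right) \left(5 + 290\right) + \frac{1}{99} \cdot 656} = \frac{1}{5 \left(-290\right) 295 + \frac{1}{99} \cdot 656} = \frac{1}{-427750 + \frac{656}{99}} = \frac{1}{- \frac{42346594}{99}} = - \frac{99}{42346594}$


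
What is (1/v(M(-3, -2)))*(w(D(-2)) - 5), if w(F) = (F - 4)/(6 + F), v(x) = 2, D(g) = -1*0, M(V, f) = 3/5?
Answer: -17/6 ≈ -2.8333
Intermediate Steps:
M(V, f) = ⅗ (M(V, f) = 3*(⅕) = ⅗)
D(g) = 0
w(F) = (-4 + F)/(6 + F)
(1/v(M(-3, -2)))*(w(D(-2)) - 5) = (1/2)*((-4 + 0)/(6 + 0) - 5) = (1*(½))*(-4/6 - 5) = ((⅙)*(-4) - 5)/2 = (-⅔ - 5)/2 = (½)*(-17/3) = -17/6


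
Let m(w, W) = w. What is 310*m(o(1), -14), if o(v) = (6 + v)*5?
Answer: 10850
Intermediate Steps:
o(v) = 30 + 5*v
310*m(o(1), -14) = 310*(30 + 5*1) = 310*(30 + 5) = 310*35 = 10850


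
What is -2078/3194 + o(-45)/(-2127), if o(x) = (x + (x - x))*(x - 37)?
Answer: -2700961/1132273 ≈ -2.3854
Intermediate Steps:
o(x) = x*(-37 + x) (o(x) = (x + 0)*(-37 + x) = x*(-37 + x))
-2078/3194 + o(-45)/(-2127) = -2078/3194 - 45*(-37 - 45)/(-2127) = -2078*1/3194 - 45*(-82)*(-1/2127) = -1039/1597 + 3690*(-1/2127) = -1039/1597 - 1230/709 = -2700961/1132273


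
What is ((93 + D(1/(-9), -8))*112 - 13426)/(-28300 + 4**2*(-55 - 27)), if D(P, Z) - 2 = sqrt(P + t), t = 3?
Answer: 1393/14806 - 28*sqrt(26)/22209 ≈ 0.087655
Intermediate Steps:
D(P, Z) = 2 + sqrt(3 + P) (D(P, Z) = 2 + sqrt(P + 3) = 2 + sqrt(3 + P))
((93 + D(1/(-9), -8))*112 - 13426)/(-28300 + 4**2*(-55 - 27)) = ((93 + (2 + sqrt(3 + 1/(-9))))*112 - 13426)/(-28300 + 4**2*(-55 - 27)) = ((93 + (2 + sqrt(3 - 1/9)))*112 - 13426)/(-28300 + 16*(-82)) = ((93 + (2 + sqrt(26/9)))*112 - 13426)/(-28300 - 1312) = ((93 + (2 + sqrt(26)/3))*112 - 13426)/(-29612) = ((95 + sqrt(26)/3)*112 - 13426)*(-1/29612) = ((10640 + 112*sqrt(26)/3) - 13426)*(-1/29612) = (-2786 + 112*sqrt(26)/3)*(-1/29612) = 1393/14806 - 28*sqrt(26)/22209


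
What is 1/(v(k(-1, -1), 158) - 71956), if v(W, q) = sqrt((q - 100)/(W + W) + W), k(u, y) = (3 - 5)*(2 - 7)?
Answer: -719560/51776659231 - sqrt(1290)/51776659231 ≈ -1.3898e-5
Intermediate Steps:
k(u, y) = 10 (k(u, y) = -2*(-5) = 10)
v(W, q) = sqrt(W + (-100 + q)/(2*W)) (v(W, q) = sqrt((-100 + q)/((2*W)) + W) = sqrt((-100 + q)*(1/(2*W)) + W) = sqrt((-100 + q)/(2*W) + W) = sqrt(W + (-100 + q)/(2*W)))
1/(v(k(-1, -1), 158) - 71956) = 1/(sqrt(2)*sqrt((-100 + 158 + 2*10**2)/10)/2 - 71956) = 1/(sqrt(2)*sqrt((-100 + 158 + 2*100)/10)/2 - 71956) = 1/(sqrt(2)*sqrt((-100 + 158 + 200)/10)/2 - 71956) = 1/(sqrt(2)*sqrt((1/10)*258)/2 - 71956) = 1/(sqrt(2)*sqrt(129/5)/2 - 71956) = 1/(sqrt(2)*(sqrt(645)/5)/2 - 71956) = 1/(sqrt(1290)/10 - 71956) = 1/(-71956 + sqrt(1290)/10)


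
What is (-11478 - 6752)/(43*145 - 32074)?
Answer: 18230/25839 ≈ 0.70552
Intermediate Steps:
(-11478 - 6752)/(43*145 - 32074) = -18230/(6235 - 32074) = -18230/(-25839) = -18230*(-1/25839) = 18230/25839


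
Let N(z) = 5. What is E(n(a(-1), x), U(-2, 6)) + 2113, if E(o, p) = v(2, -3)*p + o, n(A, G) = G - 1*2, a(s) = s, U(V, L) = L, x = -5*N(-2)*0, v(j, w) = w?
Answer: 2093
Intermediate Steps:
x = 0 (x = -5*5*0 = -25*0 = 0)
n(A, G) = -2 + G (n(A, G) = G - 2 = -2 + G)
E(o, p) = o - 3*p (E(o, p) = -3*p + o = o - 3*p)
E(n(a(-1), x), U(-2, 6)) + 2113 = ((-2 + 0) - 3*6) + 2113 = (-2 - 18) + 2113 = -20 + 2113 = 2093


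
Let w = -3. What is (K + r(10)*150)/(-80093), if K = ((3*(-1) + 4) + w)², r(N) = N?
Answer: -1504/80093 ≈ -0.018778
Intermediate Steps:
K = 4 (K = ((3*(-1) + 4) - 3)² = ((-3 + 4) - 3)² = (1 - 3)² = (-2)² = 4)
(K + r(10)*150)/(-80093) = (4 + 10*150)/(-80093) = (4 + 1500)*(-1/80093) = 1504*(-1/80093) = -1504/80093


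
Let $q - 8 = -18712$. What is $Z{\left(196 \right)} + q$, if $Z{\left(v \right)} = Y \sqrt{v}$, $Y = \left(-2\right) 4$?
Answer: $-18816$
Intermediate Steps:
$q = -18704$ ($q = 8 - 18712 = -18704$)
$Y = -8$
$Z{\left(v \right)} = - 8 \sqrt{v}$
$Z{\left(196 \right)} + q = - 8 \sqrt{196} - 18704 = \left(-8\right) 14 - 18704 = -112 - 18704 = -18816$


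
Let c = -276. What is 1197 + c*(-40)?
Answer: 12237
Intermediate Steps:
1197 + c*(-40) = 1197 - 276*(-40) = 1197 + 11040 = 12237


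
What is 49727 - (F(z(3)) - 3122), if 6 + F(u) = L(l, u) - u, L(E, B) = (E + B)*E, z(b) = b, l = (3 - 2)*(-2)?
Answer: 52860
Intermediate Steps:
l = -2 (l = 1*(-2) = -2)
L(E, B) = E*(B + E) (L(E, B) = (B + E)*E = E*(B + E))
F(u) = -2 - 3*u (F(u) = -6 + (-2*(u - 2) - u) = -6 + (-2*(-2 + u) - u) = -6 + ((4 - 2*u) - u) = -6 + (4 - 3*u) = -2 - 3*u)
49727 - (F(z(3)) - 3122) = 49727 - ((-2 - 3*3) - 3122) = 49727 - ((-2 - 9) - 3122) = 49727 - (-11 - 3122) = 49727 - 1*(-3133) = 49727 + 3133 = 52860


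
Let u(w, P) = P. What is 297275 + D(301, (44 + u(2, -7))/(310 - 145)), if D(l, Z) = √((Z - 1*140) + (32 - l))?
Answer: 297275 + 2*I*√2782230/165 ≈ 2.9728e+5 + 20.218*I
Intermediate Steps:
D(l, Z) = √(-108 + Z - l) (D(l, Z) = √((Z - 140) + (32 - l)) = √((-140 + Z) + (32 - l)) = √(-108 + Z - l))
297275 + D(301, (44 + u(2, -7))/(310 - 145)) = 297275 + √(-108 + (44 - 7)/(310 - 145) - 1*301) = 297275 + √(-108 + 37/165 - 301) = 297275 + √(-67448/165) = 297275 + 2*I*√2782230/165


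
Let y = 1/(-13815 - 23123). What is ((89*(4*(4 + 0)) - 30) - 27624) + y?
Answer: -968883741/36938 ≈ -26230.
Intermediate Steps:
y = -1/36938 (y = 1/(-36938) = -1/36938 ≈ -2.7072e-5)
((89*(4*(4 + 0)) - 30) - 27624) + y = ((89*(4*(4 + 0)) - 30) - 27624) - 1/36938 = ((89*(4*4) - 30) - 27624) - 1/36938 = ((89*16 - 30) - 27624) - 1/36938 = ((1424 - 30) - 27624) - 1/36938 = (1394 - 27624) - 1/36938 = -26230 - 1/36938 = -968883741/36938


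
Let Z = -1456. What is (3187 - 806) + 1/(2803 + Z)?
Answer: 3207208/1347 ≈ 2381.0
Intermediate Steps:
(3187 - 806) + 1/(2803 + Z) = (3187 - 806) + 1/(2803 - 1456) = 2381 + 1/1347 = 3207208/1347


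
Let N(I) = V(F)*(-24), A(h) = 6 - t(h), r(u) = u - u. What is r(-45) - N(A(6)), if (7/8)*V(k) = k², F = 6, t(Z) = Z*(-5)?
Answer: 6912/7 ≈ 987.43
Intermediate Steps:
t(Z) = -5*Z
r(u) = 0
V(k) = 8*k²/7
A(h) = 6 + 5*h (A(h) = 6 - (-5)*h = 6 + 5*h)
N(I) = -6912/7 (N(I) = ((8/7)*6²)*(-24) = ((8/7)*36)*(-24) = (288/7)*(-24) = -6912/7)
r(-45) - N(A(6)) = 0 - 1*(-6912/7) = 0 + 6912/7 = 6912/7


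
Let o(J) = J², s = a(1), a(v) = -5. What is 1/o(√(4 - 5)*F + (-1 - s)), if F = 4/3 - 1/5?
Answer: 744975/15124321 - 459000*I/15124321 ≈ 0.049257 - 0.030348*I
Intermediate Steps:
F = 17/15 (F = 4*(⅓) - 1*⅕ = 4/3 - ⅕ = 17/15 ≈ 1.1333)
s = -5
1/o(√(4 - 5)*F + (-1 - s)) = 1/((√(4 - 5)*(17/15) + (-1 - 1*(-5)))²) = 1/((√(-1)*(17/15) + (-1 + 5))²) = 1/((I*(17/15) + 4)²) = 1/((17*I/15 + 4)²) = 1/((4 + 17*I/15)²) = (4 + 17*I/15)⁻²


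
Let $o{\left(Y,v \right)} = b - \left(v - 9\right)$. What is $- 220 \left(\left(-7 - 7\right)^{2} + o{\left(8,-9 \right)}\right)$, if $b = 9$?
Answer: $-49060$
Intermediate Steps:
$o{\left(Y,v \right)} = 18 - v$ ($o{\left(Y,v \right)} = 9 - \left(v - 9\right) = 9 - \left(-9 + v\right) = 18 - v$)
$- 220 \left(\left(-7 - 7\right)^{2} + o{\left(8,-9 \right)}\right) = - 220 \left(\left(-7 - 7\right)^{2} + \left(18 - -9\right)\right) = - 220 \left(\left(-14\right)^{2} + \left(18 + 9\right)\right) = - 220 \left(196 + 27\right) = \left(-220\right) 223 = -49060$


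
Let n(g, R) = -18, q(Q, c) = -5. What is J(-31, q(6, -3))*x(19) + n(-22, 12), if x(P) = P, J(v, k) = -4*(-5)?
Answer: 362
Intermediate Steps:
J(v, k) = 20
J(-31, q(6, -3))*x(19) + n(-22, 12) = 20*19 - 18 = 380 - 18 = 362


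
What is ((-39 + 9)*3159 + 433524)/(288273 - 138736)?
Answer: 338754/149537 ≈ 2.2654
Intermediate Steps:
((-39 + 9)*3159 + 433524)/(288273 - 138736) = (-30*3159 + 433524)/149537 = (-94770 + 433524)*(1/149537) = 338754*(1/149537) = 338754/149537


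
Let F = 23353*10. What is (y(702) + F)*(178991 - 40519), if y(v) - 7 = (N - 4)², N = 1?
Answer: 32339581712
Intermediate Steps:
F = 233530
y(v) = 16 (y(v) = 7 + (1 - 4)² = 7 + (-3)² = 7 + 9 = 16)
(y(702) + F)*(178991 - 40519) = (16 + 233530)*(178991 - 40519) = 233546*138472 = 32339581712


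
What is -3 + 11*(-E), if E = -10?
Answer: 107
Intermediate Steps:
-3 + 11*(-E) = -3 + 11*(-1*(-10)) = -3 + 11*10 = -3 + 110 = 107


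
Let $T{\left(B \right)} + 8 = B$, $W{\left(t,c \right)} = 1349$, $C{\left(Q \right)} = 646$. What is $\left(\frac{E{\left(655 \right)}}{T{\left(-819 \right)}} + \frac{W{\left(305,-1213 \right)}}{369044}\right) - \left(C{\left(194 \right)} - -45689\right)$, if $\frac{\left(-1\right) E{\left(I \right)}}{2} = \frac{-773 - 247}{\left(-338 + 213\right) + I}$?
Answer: $- \frac{749494939234897}{16175567564} \approx -46335.0$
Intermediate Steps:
$E{\left(I \right)} = \frac{2040}{-125 + I}$ ($E{\left(I \right)} = - 2 \frac{-773 - 247}{\left(-338 + 213\right) + I} = - 2 \left(- \frac{1020}{-125 + I}\right) = \frac{2040}{-125 + I}$)
$T{\left(B \right)} = -8 + B$
$\left(\frac{E{\left(655 \right)}}{T{\left(-819 \right)}} + \frac{W{\left(305,-1213 \right)}}{369044}\right) - \left(C{\left(194 \right)} - -45689\right) = \left(\frac{2040 \frac{1}{-125 + 655}}{-8 - 819} + \frac{1349}{369044}\right) - \left(646 - -45689\right) = \left(\frac{2040 \cdot \frac{1}{530}}{-827} + 1349 \cdot \frac{1}{369044}\right) - \left(646 + 45689\right) = \left(2040 \cdot \frac{1}{530} \left(- \frac{1}{827}\right) + \frac{1349}{369044}\right) - 46335 = \left(\frac{204}{53} \left(- \frac{1}{827}\right) + \frac{1349}{369044}\right) - 46335 = \left(- \frac{204}{43831} + \frac{1349}{369044}\right) - 46335 = - \frac{16156957}{16175567564} - 46335 = - \frac{749494939234897}{16175567564}$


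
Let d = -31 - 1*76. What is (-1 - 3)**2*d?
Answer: -1712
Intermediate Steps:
d = -107 (d = -31 - 76 = -107)
(-1 - 3)**2*d = (-1 - 3)**2*(-107) = (-4)**2*(-107) = 16*(-107) = -1712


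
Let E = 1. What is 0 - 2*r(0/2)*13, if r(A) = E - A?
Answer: -26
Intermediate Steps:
r(A) = 1 - A
0 - 2*r(0/2)*13 = 0 - 2*(1 - 0/2)*13 = 0 - 2*(1 - 1*0)*13 = 0 - 2*(1 + 0)*13 = 0 - 2*1*13 = 0 - 2*13 = 0 - 26 = -26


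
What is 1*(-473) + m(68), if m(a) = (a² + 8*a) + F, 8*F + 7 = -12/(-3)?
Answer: 37557/8 ≈ 4694.6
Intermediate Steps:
F = -3/8 (F = -7/8 + (-12/(-3))/8 = -7/8 + (-12*(-⅓))/8 = -7/8 + (⅛)*4 = -7/8 + ½ = -3/8 ≈ -0.37500)
m(a) = -3/8 + a² + 8*a (m(a) = (a² + 8*a) - 3/8 = -3/8 + a² + 8*a)
1*(-473) + m(68) = 1*(-473) + (-3/8 + 68² + 8*68) = -473 + (-3/8 + 4624 + 544) = -473 + 41341/8 = 37557/8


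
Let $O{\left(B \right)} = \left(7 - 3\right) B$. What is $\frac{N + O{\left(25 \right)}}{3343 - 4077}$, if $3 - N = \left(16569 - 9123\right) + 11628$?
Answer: $\frac{18971}{734} \approx 25.846$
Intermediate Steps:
$N = -19071$ ($N = 3 - \left(\left(16569 - 9123\right) + 11628\right) = 3 - \left(7446 + 11628\right) = 3 - 19074 = -19071$)
$O{\left(B \right)} = 4 B$ ($O{\left(B \right)} = \left(7 - 3\right) B = 4 B$)
$\frac{N + O{\left(25 \right)}}{3343 - 4077} = \frac{-19071 + 4 \cdot 25}{3343 - 4077} = \frac{-19071 + 100}{-734} = \left(-18971\right) \left(- \frac{1}{734}\right) = \frac{18971}{734}$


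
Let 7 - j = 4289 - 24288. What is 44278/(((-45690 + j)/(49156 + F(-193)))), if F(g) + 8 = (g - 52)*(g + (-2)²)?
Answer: -2113233967/12842 ≈ -1.6456e+5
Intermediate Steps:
j = 20006 (j = 7 - (4289 - 24288) = 7 - 1*(-19999) = 7 + 19999 = 20006)
F(g) = -8 + (-52 + g)*(4 + g) (F(g) = -8 + (g - 52)*(g + (-2)²) = -8 + (-52 + g)*(g + 4) = -8 + (-52 + g)*(4 + g))
44278/(((-45690 + j)/(49156 + F(-193)))) = 44278/(((-45690 + 20006)/(49156 + (-216 + (-193)² - 48*(-193))))) = 44278/((-25684/(49156 + (-216 + 37249 + 9264)))) = 44278/((-25684/(49156 + 46297))) = 44278/((-25684/95453)) = 44278/((-25684*1/95453)) = 44278/(-25684/95453) = 44278*(-95453/25684) = -2113233967/12842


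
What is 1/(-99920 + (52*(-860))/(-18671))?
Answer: -18671/1865561600 ≈ -1.0008e-5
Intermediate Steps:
1/(-99920 + (52*(-860))/(-18671)) = 1/(-99920 - 44720*(-1/18671)) = 1/(-99920 + 44720/18671) = 1/(-1865561600/18671) = -18671/1865561600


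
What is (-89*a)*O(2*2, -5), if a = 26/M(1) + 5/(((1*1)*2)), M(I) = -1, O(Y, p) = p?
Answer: -20915/2 ≈ -10458.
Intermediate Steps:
a = -47/2 (a = 26/(-1) + 5/(((1*1)*2)) = 26*(-1) + 5/((1*2)) = -26 + 5/2 = -47/2 ≈ -23.500)
(-89*a)*O(2*2, -5) = -89*(-47/2)*(-5) = (4183/2)*(-5) = -20915/2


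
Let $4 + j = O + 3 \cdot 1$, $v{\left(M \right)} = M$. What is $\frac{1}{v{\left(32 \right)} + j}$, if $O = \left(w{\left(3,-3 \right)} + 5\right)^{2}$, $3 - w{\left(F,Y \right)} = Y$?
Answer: $\frac{1}{152} \approx 0.0065789$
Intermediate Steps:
$w{\left(F,Y \right)} = 3 - Y$
$O = 121$ ($O = \left(\left(3 - -3\right) + 5\right)^{2} = \left(\left(3 + 3\right) + 5\right)^{2} = \left(6 + 5\right)^{2} = 11^{2} = 121$)
$j = 120$ ($j = -4 + \left(121 + 3 \cdot 1\right) = -4 + \left(121 + 3\right) = -4 + 124 = 120$)
$\frac{1}{v{\left(32 \right)} + j} = \frac{1}{32 + 120} = \frac{1}{152}$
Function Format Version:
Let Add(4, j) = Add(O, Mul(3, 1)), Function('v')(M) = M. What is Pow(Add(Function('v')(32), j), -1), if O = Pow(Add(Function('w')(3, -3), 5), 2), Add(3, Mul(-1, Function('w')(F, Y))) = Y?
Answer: Rational(1, 152) ≈ 0.0065789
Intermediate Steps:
Function('w')(F, Y) = Add(3, Mul(-1, Y))
O = 121 (O = Pow(Add(Add(3, Mul(-1, -3)), 5), 2) = Pow(Add(Add(3, 3), 5), 2) = Pow(Add(6, 5), 2) = Pow(11, 2) = 121)
j = 120 (j = Add(-4, Add(121, Mul(3, 1))) = Add(-4, Add(121, 3)) = Add(-4, 124) = 120)
Pow(Add(Function('v')(32), j), -1) = Pow(Add(32, 120), -1) = Pow(152, -1) = Rational(1, 152)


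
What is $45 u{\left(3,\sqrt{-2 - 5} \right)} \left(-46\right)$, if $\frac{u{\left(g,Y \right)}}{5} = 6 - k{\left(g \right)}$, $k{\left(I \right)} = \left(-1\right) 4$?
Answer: $-103500$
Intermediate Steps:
$k{\left(I \right)} = -4$
$u{\left(g,Y \right)} = 50$ ($u{\left(g,Y \right)} = 5 \left(6 - -4\right) = 5 \left(6 + 4\right) = 5 \cdot 10 = 50$)
$45 u{\left(3,\sqrt{-2 - 5} \right)} \left(-46\right) = 45 \cdot 50 \left(-46\right) = 2250 \left(-46\right) = -103500$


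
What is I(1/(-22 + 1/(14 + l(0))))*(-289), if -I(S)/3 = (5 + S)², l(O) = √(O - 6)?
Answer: 2601*(-747385*I + 110526*√6)/(-91345*I + 13508*√6) ≈ 21281.0 + 0.2166*I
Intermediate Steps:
l(O) = √(-6 + O)
I(S) = -3*(5 + S)²
I(1/(-22 + 1/(14 + l(0))))*(-289) = -3*(5 + 1/(-22 + 1/(14 + √(-6 + 0))))²*(-289) = -3*(5 + 1/(-22 + 1/(14 + √(-6))))²*(-289) = -3*(5 + 1/(-22 + 1/(14 + I*√6)))²*(-289) = 867*(5 + 1/(-22 + 1/(14 + I*√6)))²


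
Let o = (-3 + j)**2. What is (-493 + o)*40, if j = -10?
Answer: -12960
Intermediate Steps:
o = 169 (o = (-3 - 10)**2 = (-13)**2 = 169)
(-493 + o)*40 = (-493 + 169)*40 = -324*40 = -12960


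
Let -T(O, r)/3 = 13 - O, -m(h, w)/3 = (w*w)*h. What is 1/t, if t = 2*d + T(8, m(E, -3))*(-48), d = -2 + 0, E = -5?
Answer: 1/716 ≈ 0.0013966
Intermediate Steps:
m(h, w) = -3*h*w² (m(h, w) = -3*w*w*h = -3*w²*h = -3*h*w²)
d = -2
T(O, r) = -39 + 3*O (T(O, r) = -3*(13 - O) = -39 + 3*O)
t = 716 (t = 2*(-2) + (-39 + 3*8)*(-48) = -4 + (-39 + 24)*(-48) = -4 - 15*(-48) = -4 + 720 = 716)
1/t = 1/716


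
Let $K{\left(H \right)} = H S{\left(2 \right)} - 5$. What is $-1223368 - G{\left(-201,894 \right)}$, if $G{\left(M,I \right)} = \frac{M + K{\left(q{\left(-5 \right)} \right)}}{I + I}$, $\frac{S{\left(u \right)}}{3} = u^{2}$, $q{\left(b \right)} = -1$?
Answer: $- \frac{1093690883}{894} \approx -1.2234 \cdot 10^{6}$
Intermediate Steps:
$S{\left(u \right)} = 3 u^{2}$
$K{\left(H \right)} = -5 + 12 H$ ($K{\left(H \right)} = H 3 \cdot 2^{2} - 5 = H 3 \cdot 4 - 5 = H 12 - 5 = 12 H - 5 = -5 + 12 H$)
$G{\left(M,I \right)} = \frac{-17 + M}{2 I}$ ($G{\left(M,I \right)} = \frac{M + \left(-5 + 12 \left(-1\right)\right)}{I + I} = \frac{M - 17}{2 I} = \left(M - 17\right) \frac{1}{2 I} = \left(-17 + M\right) \frac{1}{2 I} = \frac{-17 + M}{2 I}$)
$-1223368 - G{\left(-201,894 \right)} = -1223368 - \frac{-17 - 201}{2 \cdot 894} = -1223368 - \frac{1}{2} \cdot \frac{1}{894} \left(-218\right) = -1223368 - - \frac{109}{894} = -1223368 + \frac{109}{894} = - \frac{1093690883}{894}$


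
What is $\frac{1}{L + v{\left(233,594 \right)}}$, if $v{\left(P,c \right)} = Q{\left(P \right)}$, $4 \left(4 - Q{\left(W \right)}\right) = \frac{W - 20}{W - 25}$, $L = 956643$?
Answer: $\frac{832}{795930091} \approx 1.0453 \cdot 10^{-6}$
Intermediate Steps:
$Q{\left(W \right)} = 4 - \frac{-20 + W}{4 \left(-25 + W\right)}$ ($Q{\left(W \right)} = 4 - \frac{\left(W - 20\right) \frac{1}{W - 25}}{4} = 4 - \frac{\left(-20 + W\right) \frac{1}{-25 + W}}{4} = 4 - \frac{\frac{1}{-25 + W} \left(-20 + W\right)}{4} = 4 - \frac{-20 + W}{4 \left(-25 + W\right)}$)
$v{\left(P,c \right)} = \frac{5 \left(-76 + 3 P\right)}{4 \left(-25 + P\right)}$
$\frac{1}{L + v{\left(233,594 \right)}} = \frac{1}{956643 + \frac{5 \left(-76 + 3 \cdot 233\right)}{4 \left(-25 + 233\right)}} = \frac{1}{956643 + \frac{5 \left(-76 + 699\right)}{4 \cdot 208}} = \frac{1}{956643 + \frac{5}{4} \cdot \frac{1}{208} \cdot 623} = \frac{1}{956643 + \frac{3115}{832}} = \frac{1}{\frac{795930091}{832}} = \frac{832}{795930091}$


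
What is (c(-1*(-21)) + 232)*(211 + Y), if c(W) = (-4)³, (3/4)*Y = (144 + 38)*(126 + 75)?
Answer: 8229816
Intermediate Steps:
Y = 48776 (Y = 4*((144 + 38)*(126 + 75))/3 = 4*(182*201)/3 = (4/3)*36582 = 48776)
c(W) = -64
(c(-1*(-21)) + 232)*(211 + Y) = (-64 + 232)*(211 + 48776) = 168*48987 = 8229816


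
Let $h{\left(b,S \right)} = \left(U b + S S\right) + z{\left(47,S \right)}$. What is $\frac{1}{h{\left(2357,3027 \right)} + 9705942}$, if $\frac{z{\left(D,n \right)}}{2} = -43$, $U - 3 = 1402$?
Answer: $\frac{1}{22180170} \approx 4.5085 \cdot 10^{-8}$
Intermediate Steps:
$U = 1405$ ($U = 3 + 1402 = 1405$)
$z{\left(D,n \right)} = -86$ ($z{\left(D,n \right)} = 2 \left(-43\right) = -86$)
$h{\left(b,S \right)} = -86 + S^{2} + 1405 b$ ($h{\left(b,S \right)} = \left(1405 b + S S\right) - 86 = \left(1405 b + S^{2}\right) - 86 = \left(S^{2} + 1405 b\right) - 86 = -86 + S^{2} + 1405 b$)
$\frac{1}{h{\left(2357,3027 \right)} + 9705942} = \frac{1}{\left(-86 + 3027^{2} + 1405 \cdot 2357\right) + 9705942} = \frac{1}{\left(-86 + 9162729 + 3311585\right) + 9705942} = \frac{1}{12474228 + 9705942} = \frac{1}{22180170}$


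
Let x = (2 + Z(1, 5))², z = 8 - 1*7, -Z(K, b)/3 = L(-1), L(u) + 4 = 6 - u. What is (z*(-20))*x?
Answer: -980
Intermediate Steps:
L(u) = 2 - u (L(u) = -4 + (6 - u) = 2 - u)
Z(K, b) = -9 (Z(K, b) = -3*(2 - 1*(-1)) = -3*(2 + 1) = -3*3 = -9)
z = 1 (z = 8 - 7 = 1)
x = 49 (x = (2 - 9)² = (-7)² = 49)
(z*(-20))*x = (1*(-20))*49 = -20*49 = -980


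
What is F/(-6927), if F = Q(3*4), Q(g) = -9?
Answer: 3/2309 ≈ 0.0012993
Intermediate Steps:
F = -9
F/(-6927) = -9/(-6927) = -9*(-1/6927) = 3/2309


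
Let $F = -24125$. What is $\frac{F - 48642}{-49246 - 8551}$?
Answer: $\frac{72767}{57797} \approx 1.259$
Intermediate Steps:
$\frac{F - 48642}{-49246 - 8551} = \frac{-24125 - 48642}{-49246 - 8551} = - \frac{72767}{-57797} = \left(-72767\right) \left(- \frac{1}{57797}\right) = \frac{72767}{57797}$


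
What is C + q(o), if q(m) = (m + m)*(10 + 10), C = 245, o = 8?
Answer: 565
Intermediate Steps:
q(m) = 40*m (q(m) = (2*m)*20 = 40*m)
C + q(o) = 245 + 40*8 = 245 + 320 = 565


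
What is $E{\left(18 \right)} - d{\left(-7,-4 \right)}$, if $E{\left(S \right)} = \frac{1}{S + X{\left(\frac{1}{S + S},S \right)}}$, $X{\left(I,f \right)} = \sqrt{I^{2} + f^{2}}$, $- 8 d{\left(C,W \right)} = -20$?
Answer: $- \frac{46661}{2} + 36 \sqrt{419905} \approx -2.4722$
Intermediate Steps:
$d{\left(C,W \right)} = \frac{5}{2}$ ($d{\left(C,W \right)} = \left(- \frac{1}{8}\right) \left(-20\right) = \frac{5}{2}$)
$E{\left(S \right)} = \frac{1}{S + \sqrt{S^{2} + \frac{1}{4 S^{2}}}}$ ($E{\left(S \right)} = \frac{1}{S + \sqrt{\left(\frac{1}{S + S}\right)^{2} + S^{2}}} = \frac{1}{S + \sqrt{\left(\frac{1}{2 S}\right)^{2} + S^{2}}} = \frac{1}{S + \sqrt{\frac{1}{4 S^{2}} + S^{2}}} = \frac{1}{S + \sqrt{S^{2} + \frac{1}{4 S^{2}}}}$)
$E{\left(18 \right)} - d{\left(-7,-4 \right)} = \frac{2}{\sqrt{\frac{1 + 4 \cdot 18^{4}}{324}} + 2 \cdot 18} - \frac{5}{2} = \frac{2}{\sqrt{\frac{1 + 4 \cdot 104976}{324}} + 36} - \frac{5}{2} = \frac{2}{\sqrt{\frac{1 + 419904}{324}} + 36} - \frac{5}{2} = \frac{2}{\sqrt{\frac{1}{324} \cdot 419905} + 36} - \frac{5}{2} = \frac{2}{\sqrt{\frac{419905}{324}} + 36} - \frac{5}{2} = \frac{2}{\frac{\sqrt{419905}}{18} + 36} - \frac{5}{2} = \frac{2}{36 + \frac{\sqrt{419905}}{18}} - \frac{5}{2} = - \frac{5}{2} + \frac{2}{36 + \frac{\sqrt{419905}}{18}}$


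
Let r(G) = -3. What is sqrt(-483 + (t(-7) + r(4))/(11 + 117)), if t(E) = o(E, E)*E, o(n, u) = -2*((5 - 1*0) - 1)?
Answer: I*sqrt(123542)/16 ≈ 21.968*I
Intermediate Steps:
o(n, u) = -8 (o(n, u) = -2*((5 + 0) - 1) = -2*(5 - 1) = -2*4 = -8)
t(E) = -8*E
sqrt(-483 + (t(-7) + r(4))/(11 + 117)) = sqrt(-483 + (-8*(-7) - 3)/(11 + 117)) = sqrt(-483 + (56 - 3)/128) = sqrt(-483 + 53*(1/128)) = sqrt(-483 + 53/128) = sqrt(-61771/128) = I*sqrt(123542)/16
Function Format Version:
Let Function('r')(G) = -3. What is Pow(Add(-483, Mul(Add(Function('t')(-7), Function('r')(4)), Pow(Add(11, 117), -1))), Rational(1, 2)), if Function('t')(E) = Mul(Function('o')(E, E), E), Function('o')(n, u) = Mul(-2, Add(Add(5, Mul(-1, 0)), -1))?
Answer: Mul(Rational(1, 16), I, Pow(123542, Rational(1, 2))) ≈ Mul(21.968, I)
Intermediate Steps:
Function('o')(n, u) = -8 (Function('o')(n, u) = Mul(-2, Add(Add(5, 0), -1)) = Mul(-2, Add(5, -1)) = Mul(-2, 4) = -8)
Function('t')(E) = Mul(-8, E)
Pow(Add(-483, Mul(Add(Function('t')(-7), Function('r')(4)), Pow(Add(11, 117), -1))), Rational(1, 2)) = Pow(Add(-483, Mul(Add(Mul(-8, -7), -3), Pow(Add(11, 117), -1))), Rational(1, 2)) = Pow(Add(-483, Mul(Add(56, -3), Pow(128, -1))), Rational(1, 2)) = Pow(Add(-483, Mul(53, Rational(1, 128))), Rational(1, 2)) = Pow(Add(-483, Rational(53, 128)), Rational(1, 2)) = Pow(Rational(-61771, 128), Rational(1, 2)) = Mul(Rational(1, 16), I, Pow(123542, Rational(1, 2)))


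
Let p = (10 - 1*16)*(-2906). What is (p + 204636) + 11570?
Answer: 233642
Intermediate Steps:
p = 17436 (p = (10 - 16)*(-2906) = -6*(-2906) = 17436)
(p + 204636) + 11570 = (17436 + 204636) + 11570 = 222072 + 11570 = 233642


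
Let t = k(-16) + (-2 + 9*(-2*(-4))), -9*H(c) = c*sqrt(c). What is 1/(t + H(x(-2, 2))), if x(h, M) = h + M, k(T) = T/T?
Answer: 1/71 ≈ 0.014085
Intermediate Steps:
k(T) = 1
x(h, M) = M + h
H(c) = -c**(3/2)/9 (H(c) = -c*sqrt(c)/9 = -c**(3/2)/9)
t = 71 (t = 1 + (-2 + 9*(-2*(-4))) = 1 + (-2 + 9*8) = 1 + (-2 + 72) = 1 + 70 = 71)
1/(t + H(x(-2, 2))) = 1/(71 - (2 - 2)**(3/2)/9) = 1/(71 - 0**(3/2)/9) = 1/(71 - 1/9*0) = 1/(71 + 0) = 1/71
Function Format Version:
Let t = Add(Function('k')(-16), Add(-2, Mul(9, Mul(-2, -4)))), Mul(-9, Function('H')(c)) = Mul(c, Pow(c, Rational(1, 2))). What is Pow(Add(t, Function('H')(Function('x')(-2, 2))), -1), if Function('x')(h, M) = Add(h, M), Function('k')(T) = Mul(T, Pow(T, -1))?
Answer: Rational(1, 71) ≈ 0.014085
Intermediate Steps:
Function('k')(T) = 1
Function('x')(h, M) = Add(M, h)
Function('H')(c) = Mul(Rational(-1, 9), Pow(c, Rational(3, 2))) (Function('H')(c) = Mul(Rational(-1, 9), Mul(c, Pow(c, Rational(1, 2)))) = Mul(Rational(-1, 9), Pow(c, Rational(3, 2))))
t = 71 (t = Add(1, Add(-2, Mul(9, Mul(-2, -4)))) = Add(1, Add(-2, Mul(9, 8))) = Add(1, Add(-2, 72)) = Add(1, 70) = 71)
Pow(Add(t, Function('H')(Function('x')(-2, 2))), -1) = Pow(Add(71, Mul(Rational(-1, 9), Pow(Add(2, -2), Rational(3, 2)))), -1) = Pow(Add(71, Mul(Rational(-1, 9), Pow(0, Rational(3, 2)))), -1) = Pow(Add(71, Mul(Rational(-1, 9), 0)), -1) = Pow(Add(71, 0), -1) = Pow(71, -1) = Rational(1, 71)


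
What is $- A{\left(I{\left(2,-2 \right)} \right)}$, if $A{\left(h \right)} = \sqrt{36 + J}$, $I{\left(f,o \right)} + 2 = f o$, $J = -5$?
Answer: $- \sqrt{31} \approx -5.5678$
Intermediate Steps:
$I{\left(f,o \right)} = -2 + f o$
$A{\left(h \right)} = \sqrt{31}$ ($A{\left(h \right)} = \sqrt{36 - 5} = \sqrt{31}$)
$- A{\left(I{\left(2,-2 \right)} \right)} = - \sqrt{31}$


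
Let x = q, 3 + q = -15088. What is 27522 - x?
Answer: 42613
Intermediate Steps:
q = -15091 (q = -3 - 15088 = -15091)
x = -15091
27522 - x = 27522 - 1*(-15091) = 27522 + 15091 = 42613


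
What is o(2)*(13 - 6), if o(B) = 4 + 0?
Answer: 28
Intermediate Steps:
o(B) = 4
o(2)*(13 - 6) = 4*(13 - 6) = 4*7 = 28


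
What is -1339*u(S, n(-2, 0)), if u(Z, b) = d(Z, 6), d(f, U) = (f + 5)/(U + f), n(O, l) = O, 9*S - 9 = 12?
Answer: -29458/25 ≈ -1178.3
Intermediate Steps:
S = 7/3 (S = 1 + (⅑)*12 = 1 + 4/3 = 7/3 ≈ 2.3333)
d(f, U) = (5 + f)/(U + f)
u(Z, b) = (5 + Z)/(6 + Z)
-1339*u(S, n(-2, 0)) = -1339*(5 + 7/3)/(6 + 7/3) = -1339*22/(25/3*3) = -4017*22/(25*3) = -1339*22/25 = -29458/25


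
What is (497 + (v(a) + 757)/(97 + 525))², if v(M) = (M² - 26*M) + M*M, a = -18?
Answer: 96725354049/386884 ≈ 2.5001e+5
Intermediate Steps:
v(M) = -26*M + 2*M² (v(M) = (M² - 26*M) + M² = -26*M + 2*M²)
(497 + (v(a) + 757)/(97 + 525))² = (497 + (2*(-18)*(-13 - 18) + 757)/(97 + 525))² = (497 + (2*(-18)*(-31) + 757)/622)² = (497 + (1116 + 757)*(1/622))² = (497 + 1873*(1/622))² = (497 + 1873/622)² = (311007/622)² = 96725354049/386884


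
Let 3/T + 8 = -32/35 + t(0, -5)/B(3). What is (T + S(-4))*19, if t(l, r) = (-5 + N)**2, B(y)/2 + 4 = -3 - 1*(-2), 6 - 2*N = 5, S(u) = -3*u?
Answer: 227468/1021 ≈ 222.79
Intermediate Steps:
N = 1/2 (N = 3 - 1/2*5 = 3 - 5/2 = 1/2 ≈ 0.50000)
B(y) = -10 (B(y) = -8 + 2*(-3 - 1*(-2)) = -8 + 2*(-3 + 2) = -8 + 2*(-1) = -8 - 2 = -10)
t(l, r) = 81/4 (t(l, r) = (-5 + 1/2)**2 = (-9/2)**2 = 81/4)
T = -280/1021 (T = 3/(-8 + (-32/35 + (81/4)/(-10))) = 3/(-8 + (-32*1/35 + (81/4)*(-1/10))) = 3/(-8 + (-32/35 - 81/40)) = 3/(-8 - 823/280) = 3/(-3063/280) = 3*(-280/3063) = -280/1021 ≈ -0.27424)
(T + S(-4))*19 = (-280/1021 - 3*(-4))*19 = (-280/1021 + 12)*19 = (11972/1021)*19 = 227468/1021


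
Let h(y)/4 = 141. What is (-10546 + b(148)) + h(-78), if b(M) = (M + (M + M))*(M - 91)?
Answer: 15326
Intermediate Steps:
b(M) = 3*M*(-91 + M) (b(M) = (M + 2*M)*(-91 + M) = (3*M)*(-91 + M) = 3*M*(-91 + M))
h(y) = 564 (h(y) = 4*141 = 564)
(-10546 + b(148)) + h(-78) = (-10546 + 3*148*(-91 + 148)) + 564 = (-10546 + 3*148*57) + 564 = (-10546 + 25308) + 564 = 14762 + 564 = 15326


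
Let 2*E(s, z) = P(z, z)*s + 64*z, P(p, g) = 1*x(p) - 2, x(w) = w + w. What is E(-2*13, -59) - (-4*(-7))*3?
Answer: -412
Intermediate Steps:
x(w) = 2*w
P(p, g) = -2 + 2*p (P(p, g) = 1*(2*p) - 2 = 2*p - 2 = -2 + 2*p)
E(s, z) = 32*z + s*(-2 + 2*z)/2 (E(s, z) = ((-2 + 2*z)*s + 64*z)/2 = (s*(-2 + 2*z) + 64*z)/2 = (64*z + s*(-2 + 2*z))/2 = 32*z + s*(-2 + 2*z)/2)
E(-2*13, -59) - (-4*(-7))*3 = (32*(-59) + (-2*13)*(-1 - 59)) - (-4*(-7))*3 = (-1888 - 26*(-60)) - 28*3 = (-1888 + 1560) - 1*84 = -328 - 84 = -412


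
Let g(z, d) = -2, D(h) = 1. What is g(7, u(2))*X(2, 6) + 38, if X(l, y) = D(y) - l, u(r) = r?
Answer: 40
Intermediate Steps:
X(l, y) = 1 - l
g(7, u(2))*X(2, 6) + 38 = -2*(1 - 1*2) + 38 = -2*(1 - 2) + 38 = -2*(-1) + 38 = 2 + 38 = 40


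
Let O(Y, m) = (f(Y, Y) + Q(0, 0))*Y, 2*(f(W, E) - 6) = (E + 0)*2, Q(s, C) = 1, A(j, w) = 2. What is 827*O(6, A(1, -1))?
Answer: 64506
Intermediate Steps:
f(W, E) = 6 + E (f(W, E) = 6 + ((E + 0)*2)/2 = 6 + (E*2)/2 = 6 + (2*E)/2 = 6 + E)
O(Y, m) = Y*(7 + Y) (O(Y, m) = ((6 + Y) + 1)*Y = (7 + Y)*Y = Y*(7 + Y))
827*O(6, A(1, -1)) = 827*(6*(7 + 6)) = 827*(6*13) = 827*78 = 64506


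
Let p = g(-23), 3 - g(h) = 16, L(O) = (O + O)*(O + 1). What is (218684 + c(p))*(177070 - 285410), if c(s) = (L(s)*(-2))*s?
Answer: -24571078640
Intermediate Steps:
L(O) = 2*O*(1 + O) (L(O) = (2*O)*(1 + O) = 2*O*(1 + O))
g(h) = -13 (g(h) = 3 - 1*16 = 3 - 16 = -13)
p = -13
c(s) = -4*s²*(1 + s) (c(s) = ((2*s*(1 + s))*(-2))*s = (-4*s*(1 + s))*s = -4*s²*(1 + s))
(218684 + c(p))*(177070 - 285410) = (218684 + 4*(-13)²*(-1 - 1*(-13)))*(177070 - 285410) = (218684 + 4*169*(-1 + 13))*(-108340) = (218684 + 4*169*12)*(-108340) = (218684 + 8112)*(-108340) = 226796*(-108340) = -24571078640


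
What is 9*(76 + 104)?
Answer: 1620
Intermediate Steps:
9*(76 + 104) = 9*180 = 1620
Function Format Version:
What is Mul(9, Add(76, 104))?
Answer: 1620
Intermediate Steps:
Mul(9, Add(76, 104)) = Mul(9, 180) = 1620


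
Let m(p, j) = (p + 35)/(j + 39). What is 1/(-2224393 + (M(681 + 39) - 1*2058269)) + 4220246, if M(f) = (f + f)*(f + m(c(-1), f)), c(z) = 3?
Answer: 3465602061591863/821184846 ≈ 4.2202e+6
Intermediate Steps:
m(p, j) = (35 + p)/(39 + j)
M(f) = 2*f*(f + 38/(39 + f)) (M(f) = (f + f)*(f + (35 + 3)/(39 + f)) = (2*f)*(f + 38/(39 + f)) = 2*f*(f + 38/(39 + f)))
1/(-2224393 + (M(681 + 39) - 1*2058269)) + 4220246 = 1/(-2224393 + (2*(681 + 39)*(38 + (681 + 39)*(39 + (681 + 39)))/(39 + (681 + 39)) - 1*2058269)) + 4220246 = 1/(-2224393 + (2*720*(38 + 720*(39 + 720))/(39 + 720) - 2058269)) + 4220246 = 1/(-2224393 + (2*720*(38 + 720*759)/759 - 2058269)) + 4220246 = 1/(-2224393 + (2*720*(1/759)*(38 + 546480) - 2058269)) + 4220246 = 1/(-2224393 + (2*720*(1/759)*546518 - 2058269)) + 4220246 = 1/(-2224393 + (262328640/253 - 2058269)) + 4220246 = 1/(-2224393 - 258413417/253) + 4220246 = 1/(-821184846/253) + 4220246 = -253/821184846 + 4220246 = 3465602061591863/821184846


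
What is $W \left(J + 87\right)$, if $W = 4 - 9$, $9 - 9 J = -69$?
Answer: $- \frac{1435}{3} \approx -478.33$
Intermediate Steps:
$J = \frac{26}{3}$ ($J = 1 - - \frac{23}{3} = 1 + \frac{23}{3} = \frac{26}{3} \approx 8.6667$)
$W = -5$ ($W = 4 - 9 = -5$)
$W \left(J + 87\right) = - 5 \left(\frac{26}{3} + 87\right) = \left(-5\right) \frac{287}{3} = - \frac{1435}{3}$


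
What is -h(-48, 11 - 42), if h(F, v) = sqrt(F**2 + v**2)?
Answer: -sqrt(3265) ≈ -57.140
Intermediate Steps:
-h(-48, 11 - 42) = -sqrt((-48)**2 + (11 - 42)**2) = -sqrt(2304 + (-31)**2) = -sqrt(2304 + 961) = -sqrt(3265)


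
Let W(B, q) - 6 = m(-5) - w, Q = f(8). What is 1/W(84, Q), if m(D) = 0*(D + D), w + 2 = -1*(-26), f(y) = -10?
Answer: -1/18 ≈ -0.055556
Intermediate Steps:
w = 24 (w = -2 - 1*(-26) = -2 + 26 = 24)
Q = -10
m(D) = 0 (m(D) = 0*(2*D) = 0)
W(B, q) = -18 (W(B, q) = 6 + (0 - 1*24) = 6 + (0 - 24) = 6 - 24 = -18)
1/W(84, Q) = 1/(-18) = -1/18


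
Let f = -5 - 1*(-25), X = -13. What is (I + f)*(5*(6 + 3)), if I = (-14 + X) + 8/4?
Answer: -225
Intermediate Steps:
f = 20 (f = -5 + 25 = 20)
I = -25 (I = (-14 - 13) + 8/4 = -27 + 8*(1/4) = -27 + 2 = -25)
(I + f)*(5*(6 + 3)) = (-25 + 20)*(5*(6 + 3)) = -25*9 = -5*45 = -225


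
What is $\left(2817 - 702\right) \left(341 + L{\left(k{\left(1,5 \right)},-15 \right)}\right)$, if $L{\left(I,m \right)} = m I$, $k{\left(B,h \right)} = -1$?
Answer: $752940$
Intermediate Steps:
$L{\left(I,m \right)} = I m$
$\left(2817 - 702\right) \left(341 + L{\left(k{\left(1,5 \right)},-15 \right)}\right) = \left(2817 - 702\right) \left(341 - -15\right) = 2115 \left(341 + 15\right) = 2115 \cdot 356 = 752940$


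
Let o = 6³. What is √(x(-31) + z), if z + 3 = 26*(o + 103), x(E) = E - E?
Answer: √8291 ≈ 91.055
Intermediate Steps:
o = 216
x(E) = 0
z = 8291 (z = -3 + 26*(216 + 103) = -3 + 26*319 = -3 + 8294 = 8291)
√(x(-31) + z) = √(0 + 8291) = √8291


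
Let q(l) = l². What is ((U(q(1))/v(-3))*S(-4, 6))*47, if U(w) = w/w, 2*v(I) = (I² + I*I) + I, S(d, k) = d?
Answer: -376/15 ≈ -25.067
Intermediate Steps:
v(I) = I² + I/2 (v(I) = ((I² + I*I) + I)/2 = ((I² + I²) + I)/2 = (2*I² + I)/2 = (I + 2*I²)/2 = I² + I/2)
U(w) = 1
((U(q(1))/v(-3))*S(-4, 6))*47 = ((1/(-3*(½ - 3)))*(-4))*47 = ((1/(-3*(-5/2)))*(-4))*47 = ((1/(15/2))*(-4))*47 = ((1*(2/15))*(-4))*47 = ((2/15)*(-4))*47 = -8/15*47 = -376/15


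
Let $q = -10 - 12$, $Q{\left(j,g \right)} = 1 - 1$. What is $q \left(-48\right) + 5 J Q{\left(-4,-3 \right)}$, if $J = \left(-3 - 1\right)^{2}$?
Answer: $1056$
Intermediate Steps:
$Q{\left(j,g \right)} = 0$
$J = 16$ ($J = \left(-4\right)^{2} = 16$)
$q = -22$ ($q = -10 - 12 = -22$)
$q \left(-48\right) + 5 J Q{\left(-4,-3 \right)} = \left(-22\right) \left(-48\right) + 5 \cdot 16 \cdot 0 = 1056 + 80 \cdot 0 = 1056 + 0 = 1056$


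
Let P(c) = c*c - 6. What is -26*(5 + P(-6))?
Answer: -910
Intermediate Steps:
P(c) = -6 + c**2 (P(c) = c**2 - 6 = -6 + c**2)
-26*(5 + P(-6)) = -26*(5 + (-6 + (-6)**2)) = -26*(5 + (-6 + 36)) = -26*(5 + 30) = -26*35 = -910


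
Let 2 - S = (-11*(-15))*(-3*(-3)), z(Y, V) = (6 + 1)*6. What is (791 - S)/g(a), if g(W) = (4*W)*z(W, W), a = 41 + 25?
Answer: 379/1848 ≈ 0.20509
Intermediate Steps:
a = 66
z(Y, V) = 42 (z(Y, V) = 7*6 = 42)
S = -1483 (S = 2 - (-11*(-15))*(-3*(-3)) = 2 - 165*9 = 2 - 1*1485 = 2 - 1485 = -1483)
g(W) = 168*W (g(W) = (4*W)*42 = 168*W)
(791 - S)/g(a) = (791 - 1*(-1483))/((168*66)) = (791 + 1483)/11088 = 2274*(1/11088) = 379/1848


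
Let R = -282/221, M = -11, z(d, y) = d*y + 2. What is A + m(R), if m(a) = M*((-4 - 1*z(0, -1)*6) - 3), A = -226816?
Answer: -226607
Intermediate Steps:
z(d, y) = 2 + d*y
R = -282/221 (R = -282*1/221 = -282/221 ≈ -1.2760)
m(a) = 209 (m(a) = -11*((-4 - 1*(2 + 0*(-1))*6) - 3) = -11*((-4 - 1*(2 + 0)*6) - 3) = -11*((-4 - 1*2*6) - 3) = -11*((-4 - 2*6) - 3) = -11*((-4 - 1*12) - 3) = -11*((-4 - 12) - 3) = -11*(-16 - 3) = -11*(-19) = 209)
A + m(R) = -226816 + 209 = -226607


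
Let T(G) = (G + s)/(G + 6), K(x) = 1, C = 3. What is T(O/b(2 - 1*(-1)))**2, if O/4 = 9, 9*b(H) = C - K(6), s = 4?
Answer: 6889/7056 ≈ 0.97633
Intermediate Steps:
b(H) = 2/9 (b(H) = (3 - 1*1)/9 = (3 - 1)/9 = (1/9)*2 = 2/9)
O = 36 (O = 4*9 = 36)
T(G) = (4 + G)/(6 + G) (T(G) = (G + 4)/(G + 6) = (4 + G)/(6 + G))
T(O/b(2 - 1*(-1)))**2 = ((4 + 36/(2/9))/(6 + 36/(2/9)))**2 = ((4 + 36*(9/2))/(6 + 36*(9/2)))**2 = ((4 + 162)/(6 + 162))**2 = (166/168)**2 = ((1/168)*166)**2 = (83/84)**2 = 6889/7056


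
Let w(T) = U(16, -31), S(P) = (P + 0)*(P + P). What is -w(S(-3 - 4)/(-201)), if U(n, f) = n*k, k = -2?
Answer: 32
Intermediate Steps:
S(P) = 2*P² (S(P) = P*(2*P) = 2*P²)
U(n, f) = -2*n (U(n, f) = n*(-2) = -2*n)
w(T) = -32 (w(T) = -2*16 = -32)
-w(S(-3 - 4)/(-201)) = -1*(-32) = 32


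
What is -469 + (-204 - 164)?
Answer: -837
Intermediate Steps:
-469 + (-204 - 164) = -469 - 368 = -837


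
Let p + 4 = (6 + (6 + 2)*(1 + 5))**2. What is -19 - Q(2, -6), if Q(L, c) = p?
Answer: -2931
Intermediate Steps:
p = 2912 (p = -4 + (6 + (6 + 2)*(1 + 5))**2 = -4 + (6 + 8*6)**2 = -4 + (6 + 48)**2 = -4 + 54**2 = -4 + 2916 = 2912)
Q(L, c) = 2912
-19 - Q(2, -6) = -19 - 1*2912 = -19 - 2912 = -2931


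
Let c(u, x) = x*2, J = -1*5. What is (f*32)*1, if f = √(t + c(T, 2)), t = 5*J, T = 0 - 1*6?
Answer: 32*I*√21 ≈ 146.64*I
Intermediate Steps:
T = -6 (T = 0 - 6 = -6)
J = -5
c(u, x) = 2*x
t = -25 (t = 5*(-5) = -25)
f = I*√21 (f = √(-25 + 2*2) = √(-25 + 4) = √(-21) = I*√21 ≈ 4.5826*I)
(f*32)*1 = ((I*√21)*32)*1 = (32*I*√21)*1 = 32*I*√21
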